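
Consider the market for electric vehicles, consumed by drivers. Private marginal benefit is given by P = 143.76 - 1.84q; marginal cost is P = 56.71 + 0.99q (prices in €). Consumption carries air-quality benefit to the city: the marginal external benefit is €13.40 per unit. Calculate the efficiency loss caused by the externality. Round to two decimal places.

Market equilibrium (private): 56.71 + 0.99q = 143.76 - 1.84q → q_m = 30.7597.
Social marginal benefit = demand + MEB = 157.16 - 1.84q.
Set SMB = MC: 157.16 - 1.84q = 56.71 + 0.99q → q* = 35.4947.
The loss is the area between SMB and MC from q* to q_m; with linear curves that's a triangle of height MEB(q_m).
DWL = ½ × 4.7350 × 13.4000 = 31.7245.

DWL = €31.72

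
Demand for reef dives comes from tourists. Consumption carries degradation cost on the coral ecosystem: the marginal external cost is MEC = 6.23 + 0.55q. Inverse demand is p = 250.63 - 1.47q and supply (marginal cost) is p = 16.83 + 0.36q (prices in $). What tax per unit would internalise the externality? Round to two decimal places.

tax = $58.82 per unit

Social marginal benefit = demand − MEC = 244.40 - 2.02q.
Set SMB = MC: 244.40 - 2.02q = 16.83 + 0.36q → q* = 95.6176.
The Pigouvian tax equals MEC at q*: 6.23 + 0.55×95.6176 = 58.8197.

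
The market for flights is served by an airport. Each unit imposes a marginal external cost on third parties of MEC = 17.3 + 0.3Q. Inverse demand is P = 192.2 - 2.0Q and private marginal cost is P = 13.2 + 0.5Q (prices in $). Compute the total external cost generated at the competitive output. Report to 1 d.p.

$2007.7

Market equilibrium (private): 13.2 + 0.5Q = 192.2 - 2.0Q → Q_m = 71.6000.
Total external cost = ∫₀^{Q_m} (17.3 + 0.3Q) dQ = 17.3×71.6000 + ½×0.3×71.6000² = 2007.6640.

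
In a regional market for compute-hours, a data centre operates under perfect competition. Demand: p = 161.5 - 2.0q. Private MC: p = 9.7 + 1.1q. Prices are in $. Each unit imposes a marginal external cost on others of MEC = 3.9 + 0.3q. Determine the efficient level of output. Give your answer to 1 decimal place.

q* = 43.5

Social marginal cost = private MC + MEC = 13.6 + 1.4q.
Set SMC = demand: 13.6 + 1.4q = 161.5 - 2.0q → q* = 43.5000.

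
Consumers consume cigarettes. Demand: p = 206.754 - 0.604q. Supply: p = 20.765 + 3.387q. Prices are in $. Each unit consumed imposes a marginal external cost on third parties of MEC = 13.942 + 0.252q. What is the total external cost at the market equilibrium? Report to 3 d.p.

$923.368

Market equilibrium (private): 20.765 + 3.387q = 206.754 - 0.604q → q_m = 46.6021.
Total external cost = ∫₀^{q_m} (13.942 + 0.252q) dq = 13.942×46.6021 + ½×0.252×46.6021² = 923.3677.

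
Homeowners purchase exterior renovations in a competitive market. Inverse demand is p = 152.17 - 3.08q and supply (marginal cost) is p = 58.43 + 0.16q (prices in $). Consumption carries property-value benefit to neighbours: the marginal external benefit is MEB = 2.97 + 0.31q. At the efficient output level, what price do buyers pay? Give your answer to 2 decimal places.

Social marginal benefit = demand + MEB = 155.14 - 2.77q.
Set SMB = MC: 155.14 - 2.77q = 58.43 + 0.16q → q* = 33.0068.
Consumer price on the demand curve at q*: 152.17 − 3.08×33.0068 = 50.5091.

P = $50.51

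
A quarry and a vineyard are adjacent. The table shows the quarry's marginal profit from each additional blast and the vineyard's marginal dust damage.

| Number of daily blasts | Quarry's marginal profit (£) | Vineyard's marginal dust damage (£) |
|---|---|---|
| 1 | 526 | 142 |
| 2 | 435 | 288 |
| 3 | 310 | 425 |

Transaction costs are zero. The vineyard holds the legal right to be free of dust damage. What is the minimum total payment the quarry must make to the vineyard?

£430

Efficient level: marginal profit ≥ marginal dust damage through level 2, so k* = 2.
With the vineyard holding the right, the quarry must at least compensate total damage at k*: 142 + 288 = 430.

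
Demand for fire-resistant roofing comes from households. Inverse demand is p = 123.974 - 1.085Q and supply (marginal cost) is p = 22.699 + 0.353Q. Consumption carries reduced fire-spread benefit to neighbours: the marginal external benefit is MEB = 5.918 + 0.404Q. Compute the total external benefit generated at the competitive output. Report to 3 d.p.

Market equilibrium (private): 22.699 + 0.353Q = 123.974 - 1.085Q → Q_m = 70.4277.
Total external benefit = ∫₀^{Q_m} (5.918 + 0.404Q) dQ = 5.918×70.4277 + ½×0.404×70.4277² = 1418.7234.

1418.723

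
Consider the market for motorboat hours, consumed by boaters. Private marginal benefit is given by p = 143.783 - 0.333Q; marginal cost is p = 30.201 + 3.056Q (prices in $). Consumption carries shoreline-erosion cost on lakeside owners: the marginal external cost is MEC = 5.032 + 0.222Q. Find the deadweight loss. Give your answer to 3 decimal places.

DWL = $21.540

Market equilibrium (private): 30.201 + 3.056Q = 143.783 - 0.333Q → Q_m = 33.5149.
Social marginal benefit = demand − MEC = 138.751 - 0.555Q.
Set SMB = MC: 138.751 - 0.555Q = 30.201 + 3.056Q → Q* = 30.0609.
Between Q* and Q_m the wedge MC − SMB runs linearly from 0 to MEC(Q_m), so the loss is a triangle.
DWL = ½ × 3.4540 × 12.4723 = 21.5397.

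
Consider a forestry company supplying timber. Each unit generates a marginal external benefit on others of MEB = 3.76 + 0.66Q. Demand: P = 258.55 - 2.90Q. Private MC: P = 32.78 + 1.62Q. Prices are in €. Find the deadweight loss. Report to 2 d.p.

DWL = €174.72

Market equilibrium (private): 32.78 + 1.62Q = 258.55 - 2.90Q → Q_m = 49.9491.
Social marginal cost = private MC − MEB = 29.02 + 0.96Q.
Set SMC = demand: 29.02 + 0.96Q = 258.55 - 2.90Q → Q* = 59.4637.
Height of the DWL triangle at Q_m is demand(Q_m) − SMC(Q_m) = MEB(Q_m) = 36.7264.
DWL = ½ × 9.5146 × 36.7264 = 174.7185.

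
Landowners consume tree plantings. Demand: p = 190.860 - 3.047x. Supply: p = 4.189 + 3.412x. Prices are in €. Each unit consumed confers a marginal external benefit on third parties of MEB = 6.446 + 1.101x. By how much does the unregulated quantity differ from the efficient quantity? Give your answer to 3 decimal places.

7.142 units

Market equilibrium (private): 4.189 + 3.412x = 190.860 - 3.047x → x_m = 28.9009.
Social marginal benefit = demand + MEB = 197.306 - 1.946x.
Set SMB = MC: 197.306 - 1.946x = 4.189 + 3.412x → x* = 36.0427.
Gap = |28.9009 − 36.0427| = 7.1418.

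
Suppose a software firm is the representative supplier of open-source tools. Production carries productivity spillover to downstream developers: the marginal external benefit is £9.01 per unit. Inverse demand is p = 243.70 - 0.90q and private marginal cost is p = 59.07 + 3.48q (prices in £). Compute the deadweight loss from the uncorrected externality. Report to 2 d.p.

DWL = £9.27

Market equilibrium (private): 59.07 + 3.48q = 243.70 - 0.90q → q_m = 42.1530.
Social marginal cost = private MC − MEB = 50.06 + 3.48q.
Set SMC = demand: 50.06 + 3.48q = 243.70 - 0.90q → q* = 44.2100.
Height of the DWL triangle at q_m is demand(q_m) − SMC(q_m) = MEB(q_m) = 9.0100.
DWL = ½ × 2.0570 × 9.0100 = 9.2668.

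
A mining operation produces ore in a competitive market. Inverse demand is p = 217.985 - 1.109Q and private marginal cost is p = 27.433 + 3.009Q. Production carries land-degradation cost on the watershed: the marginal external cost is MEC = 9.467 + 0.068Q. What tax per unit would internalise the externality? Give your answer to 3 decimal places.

tax = 12.409 per unit

Social marginal cost = private MC + MEC = 36.900 + 3.077Q.
Set SMC = demand: 36.900 + 3.077Q = 217.985 - 1.109Q → Q* = 43.2597.
The Pigouvian tax equals MEC at Q*: 9.467 + 0.068×43.2597 = 12.4087.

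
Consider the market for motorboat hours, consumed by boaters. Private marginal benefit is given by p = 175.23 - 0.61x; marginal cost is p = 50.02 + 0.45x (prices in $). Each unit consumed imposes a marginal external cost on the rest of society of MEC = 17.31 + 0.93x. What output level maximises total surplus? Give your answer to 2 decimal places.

x* = 54.22

Social marginal benefit = demand − MEC = 157.92 - 1.54x.
Set SMB = MC: 157.92 - 1.54x = 50.02 + 0.45x → x* = 54.2211.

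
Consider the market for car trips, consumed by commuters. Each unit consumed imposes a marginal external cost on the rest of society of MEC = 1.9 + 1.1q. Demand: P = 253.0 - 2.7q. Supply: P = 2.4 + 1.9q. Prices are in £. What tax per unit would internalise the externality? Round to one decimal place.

tax = £49.9 per unit

Social marginal benefit = demand − MEC = 251.1 - 3.8q.
Set SMB = MC: 251.1 - 3.8q = 2.4 + 1.9q → q* = 43.6316.
The Pigouvian tax equals MEC at q*: 1.9 + 1.1×43.6316 = 49.8948.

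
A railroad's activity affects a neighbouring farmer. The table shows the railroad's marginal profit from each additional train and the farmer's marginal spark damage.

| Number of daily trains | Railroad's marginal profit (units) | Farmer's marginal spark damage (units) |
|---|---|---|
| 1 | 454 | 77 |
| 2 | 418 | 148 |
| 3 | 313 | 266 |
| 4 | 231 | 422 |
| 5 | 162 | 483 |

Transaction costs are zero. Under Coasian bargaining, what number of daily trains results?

Bargaining reaches the level where marginal profit last exceeds marginal spark damage.
That holds through level 3 (313 ≥ 266) but not at 4 (231 < 422).

3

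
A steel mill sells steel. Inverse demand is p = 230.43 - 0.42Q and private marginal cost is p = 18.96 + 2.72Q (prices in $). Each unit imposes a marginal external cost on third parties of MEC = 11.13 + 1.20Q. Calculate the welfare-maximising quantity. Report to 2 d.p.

Q* = 46.16

Social marginal cost = private MC + MEC = 30.09 + 3.92Q.
Set SMC = demand: 30.09 + 3.92Q = 230.43 - 0.42Q → Q* = 46.1613.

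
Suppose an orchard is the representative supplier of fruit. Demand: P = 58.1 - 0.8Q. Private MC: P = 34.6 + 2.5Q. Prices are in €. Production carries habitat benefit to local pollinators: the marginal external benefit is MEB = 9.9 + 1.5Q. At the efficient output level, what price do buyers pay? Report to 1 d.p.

P = €43.3

Social marginal cost = private MC − MEB = 24.7 + Q.
Set SMC = demand: 24.7 + Q = 58.1 - 0.8Q → Q* = 18.5556.
Consumer price on the demand curve at Q*: 58.1 − 0.8×18.5556 = 43.2555.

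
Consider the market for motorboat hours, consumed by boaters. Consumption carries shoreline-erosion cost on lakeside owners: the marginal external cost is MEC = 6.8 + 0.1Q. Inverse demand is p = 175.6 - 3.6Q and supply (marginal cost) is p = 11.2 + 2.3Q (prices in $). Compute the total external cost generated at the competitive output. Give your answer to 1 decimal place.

$228.3

Market equilibrium (private): 11.2 + 2.3Q = 175.6 - 3.6Q → Q_m = 27.8644.
Total external cost = ∫₀^{Q_m} (6.8 + 0.1Q) dQ = 6.8×27.8644 + ½×0.1×27.8644² = 228.2992.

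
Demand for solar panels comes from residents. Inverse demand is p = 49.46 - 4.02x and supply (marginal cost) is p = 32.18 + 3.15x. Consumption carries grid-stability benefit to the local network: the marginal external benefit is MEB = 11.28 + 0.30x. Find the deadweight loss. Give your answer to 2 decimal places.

DWL = 10.49

Market equilibrium (private): 32.18 + 3.15x = 49.46 - 4.02x → x_m = 2.4100.
Social marginal benefit = demand + MEB = 60.74 - 3.72x.
Set SMB = MC: 60.74 - 3.72x = 32.18 + 3.15x → x* = 4.1572.
The welfare-loss triangle has base |x_m − x*| and height MEB(x_m) (the vertical gap between SMB and MC is zero at x* and MEB at x_m).
DWL = ½ × 1.7472 × 12.0030 = 10.4858.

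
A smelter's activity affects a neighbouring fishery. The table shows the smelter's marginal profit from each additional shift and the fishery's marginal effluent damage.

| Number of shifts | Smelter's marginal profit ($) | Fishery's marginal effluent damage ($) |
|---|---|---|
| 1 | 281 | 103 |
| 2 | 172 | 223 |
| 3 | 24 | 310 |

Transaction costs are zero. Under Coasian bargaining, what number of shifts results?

1

Bargaining reaches the level where marginal profit last exceeds marginal effluent damage.
That holds through level 1 (281 ≥ 103) but not at 2 (172 < 223).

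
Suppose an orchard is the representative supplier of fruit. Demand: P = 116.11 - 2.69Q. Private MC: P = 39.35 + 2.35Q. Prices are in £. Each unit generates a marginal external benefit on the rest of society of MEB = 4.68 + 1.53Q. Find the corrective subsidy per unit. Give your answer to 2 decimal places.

Social marginal cost = private MC − MEB = 34.67 + 0.82Q.
Set SMC = demand: 34.67 + 0.82Q = 116.11 - 2.69Q → Q* = 23.2023.
The Pigouvian subsidy equals MEB at Q*: 4.68 + 1.53×23.2023 = 40.1795.

subsidy = £40.18 per unit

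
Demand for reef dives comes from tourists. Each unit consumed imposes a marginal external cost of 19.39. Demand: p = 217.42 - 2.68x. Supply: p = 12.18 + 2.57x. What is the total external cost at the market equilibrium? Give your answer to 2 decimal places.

Market equilibrium (private): 12.18 + 2.57x = 217.42 - 2.68x → x_m = 39.0933.
Total external cost = MEC × x_m = 19.39 × 39.0933 = 758.0191.

758.02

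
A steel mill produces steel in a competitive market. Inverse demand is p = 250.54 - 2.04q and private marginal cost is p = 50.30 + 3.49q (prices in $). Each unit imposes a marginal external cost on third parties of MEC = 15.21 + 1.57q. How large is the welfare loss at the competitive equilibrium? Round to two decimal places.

Market equilibrium (private): 50.30 + 3.49q = 250.54 - 2.04q → q_m = 36.2098.
Social marginal cost = private MC + MEC = 65.51 + 5.06q.
Set SMC = demand: 65.51 + 5.06q = 250.54 - 2.04q → q* = 26.0606.
The welfare-loss triangle has base |q_m − q*| and height MEC(q_m) (the vertical gap between SMC and demand is zero at q* and MEC at q_m).
DWL = ½ × 10.1492 × 72.0593 = 365.6721.

DWL = $365.67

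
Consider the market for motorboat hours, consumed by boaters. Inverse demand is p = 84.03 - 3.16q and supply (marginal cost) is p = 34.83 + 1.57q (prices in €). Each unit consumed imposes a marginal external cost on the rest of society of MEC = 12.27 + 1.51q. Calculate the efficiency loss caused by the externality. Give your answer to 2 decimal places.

DWL = €62.72

Market equilibrium (private): 34.83 + 1.57q = 84.03 - 3.16q → q_m = 10.4017.
Social marginal benefit = demand − MEC = 71.76 - 4.67q.
Set SMB = MC: 71.76 - 4.67q = 34.83 + 1.57q → q* = 5.9183.
Between q* and q_m the wedge MC − SMB runs linearly from 0 to MEC(q_m), so the loss is a triangle.
DWL = ½ × 4.4834 × 27.9766 = 62.7151.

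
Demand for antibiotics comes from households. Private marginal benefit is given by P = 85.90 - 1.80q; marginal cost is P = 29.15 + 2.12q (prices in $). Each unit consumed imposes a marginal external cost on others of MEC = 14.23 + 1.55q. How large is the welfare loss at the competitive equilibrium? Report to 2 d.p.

DWL = $122.91

Market equilibrium (private): 29.15 + 2.12q = 85.90 - 1.80q → q_m = 14.4770.
Social marginal benefit = demand − MEC = 71.67 - 3.35q.
Set SMB = MC: 71.67 - 3.35q = 29.15 + 2.12q → q* = 7.7733.
The welfare-loss triangle has base |q_m − q*| and height MEC(q_m) (the vertical gap between SMB and MC is zero at q* and MEC at q_m).
DWL = ½ × 6.7037 × 36.6694 = 122.9103.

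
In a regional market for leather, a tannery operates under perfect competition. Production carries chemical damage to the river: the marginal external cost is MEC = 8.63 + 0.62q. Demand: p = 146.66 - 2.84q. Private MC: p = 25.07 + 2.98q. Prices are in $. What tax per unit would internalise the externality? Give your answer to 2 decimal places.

Social marginal cost = private MC + MEC = 33.70 + 3.60q.
Set SMC = demand: 33.70 + 3.60q = 146.66 - 2.84q → q* = 17.5404.
The Pigouvian tax equals MEC at q*: 8.63 + 0.62×17.5404 = 19.5050.

tax = $19.51 per unit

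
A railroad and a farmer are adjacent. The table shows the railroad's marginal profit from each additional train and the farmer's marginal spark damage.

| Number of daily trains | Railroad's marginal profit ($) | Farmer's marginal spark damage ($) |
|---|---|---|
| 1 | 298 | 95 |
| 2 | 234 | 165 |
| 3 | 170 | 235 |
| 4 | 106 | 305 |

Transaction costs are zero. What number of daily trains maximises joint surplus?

Bargaining reaches the level where marginal profit last exceeds marginal spark damage.
That holds through level 2 (234 ≥ 165) but not at 3 (170 < 235).

2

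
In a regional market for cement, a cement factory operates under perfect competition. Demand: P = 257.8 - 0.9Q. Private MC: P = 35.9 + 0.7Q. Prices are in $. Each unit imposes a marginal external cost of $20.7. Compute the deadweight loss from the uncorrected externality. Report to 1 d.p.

Market equilibrium (private): 35.9 + 0.7Q = 257.8 - 0.9Q → Q_m = 138.6875.
Social marginal cost = private MC + MEC = 56.6 + 0.7Q.
Set SMC = demand: 56.6 + 0.7Q = 257.8 - 0.9Q → Q* = 125.7500.
The welfare-loss triangle has base |Q_m − Q*| and height MEC(Q_m) (the vertical gap between SMC and demand is zero at Q* and MEC at Q_m).
DWL = ½ × 12.9375 × 20.7000 = 133.9031.

DWL = $133.9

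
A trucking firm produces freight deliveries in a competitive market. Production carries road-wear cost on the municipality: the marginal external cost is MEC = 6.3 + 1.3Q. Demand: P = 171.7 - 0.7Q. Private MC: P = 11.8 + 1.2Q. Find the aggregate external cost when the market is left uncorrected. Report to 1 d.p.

5133.9

Market equilibrium (private): 11.8 + 1.2Q = 171.7 - 0.7Q → Q_m = 84.1579.
Total external cost = ∫₀^{Q_m} (6.3 + 1.3Q) dQ = 6.3×84.1579 + ½×1.3×84.1579² = 5133.8537.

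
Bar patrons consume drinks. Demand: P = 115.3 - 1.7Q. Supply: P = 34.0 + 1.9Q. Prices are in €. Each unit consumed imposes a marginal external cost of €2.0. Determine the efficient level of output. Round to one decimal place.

Social marginal benefit = demand − MEC = 113.3 - 1.7Q.
Set SMB = MC: 113.3 - 1.7Q = 34.0 + 1.9Q → Q* = 22.0278.

Q* = 22.0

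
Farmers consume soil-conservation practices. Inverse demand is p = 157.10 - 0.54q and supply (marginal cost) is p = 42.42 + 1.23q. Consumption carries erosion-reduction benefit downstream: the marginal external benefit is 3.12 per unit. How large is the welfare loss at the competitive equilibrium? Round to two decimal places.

Market equilibrium (private): 42.42 + 1.23q = 157.10 - 0.54q → q_m = 64.7910.
Social marginal benefit = demand + MEB = 160.22 - 0.54q.
Set SMB = MC: 160.22 - 0.54q = 42.42 + 1.23q → q* = 66.5537.
Height of the DWL triangle at q_m is SMB(q_m) − MC(q_m) = MEB(q_m) = 3.1200.
DWL = ½ × 1.7627 × 3.1200 = 2.7498.

DWL = 2.75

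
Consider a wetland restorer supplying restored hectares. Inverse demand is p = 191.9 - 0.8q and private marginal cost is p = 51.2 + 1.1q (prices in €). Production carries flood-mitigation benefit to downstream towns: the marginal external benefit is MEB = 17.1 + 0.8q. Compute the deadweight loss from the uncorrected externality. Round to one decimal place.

DWL = €2649.1

Market equilibrium (private): 51.2 + 1.1q = 191.9 - 0.8q → q_m = 74.0526.
Social marginal cost = private MC − MEB = 34.1 + 0.3q.
Set SMC = demand: 34.1 + 0.3q = 191.9 - 0.8q → q* = 143.4545.
The welfare-loss triangle has base |q_m − q*| and height MEB(q_m) (the vertical gap between SMC and demand is zero at q* and MEB at q_m).
DWL = ½ × 69.4019 × 76.3421 = 2649.1434.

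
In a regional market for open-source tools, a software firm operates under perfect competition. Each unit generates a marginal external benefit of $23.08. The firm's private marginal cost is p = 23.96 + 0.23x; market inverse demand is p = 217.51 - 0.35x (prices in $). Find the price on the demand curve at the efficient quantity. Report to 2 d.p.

P = $86.79

Social marginal cost = private MC − MEB = 0.88 + 0.23x.
Set SMC = demand: 0.88 + 0.23x = 217.51 - 0.35x → x* = 373.5000.
Consumer price on the demand curve at x*: 217.51 − 0.35×373.5000 = 86.7850.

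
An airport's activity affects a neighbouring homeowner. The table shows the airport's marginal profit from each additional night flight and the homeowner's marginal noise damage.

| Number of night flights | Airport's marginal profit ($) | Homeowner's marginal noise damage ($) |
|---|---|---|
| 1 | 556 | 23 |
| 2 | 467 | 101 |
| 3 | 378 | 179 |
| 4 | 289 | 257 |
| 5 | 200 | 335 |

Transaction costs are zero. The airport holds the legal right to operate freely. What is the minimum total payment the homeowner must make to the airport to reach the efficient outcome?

Left alone the airport would choose level 5 (marginal profit stays positive).
Efficient level: k* = 4 (marginal profit ≥ marginal noise damage through 4).
The homeowner must at least cover the airport's forgone profit from cutting 5→4: 200 = 200.

$200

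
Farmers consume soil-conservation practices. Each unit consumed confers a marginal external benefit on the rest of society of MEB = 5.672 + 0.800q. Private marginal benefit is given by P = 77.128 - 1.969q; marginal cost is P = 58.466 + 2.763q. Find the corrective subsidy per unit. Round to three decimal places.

Social marginal benefit = demand + MEB = 82.800 - 1.169q.
Set SMB = MC: 82.800 - 1.169q = 58.466 + 2.763q → q* = 6.1887.
The Pigouvian subsidy equals MEB at q*: 5.672 + 0.800×6.1887 = 10.6230.

subsidy = 10.623 per unit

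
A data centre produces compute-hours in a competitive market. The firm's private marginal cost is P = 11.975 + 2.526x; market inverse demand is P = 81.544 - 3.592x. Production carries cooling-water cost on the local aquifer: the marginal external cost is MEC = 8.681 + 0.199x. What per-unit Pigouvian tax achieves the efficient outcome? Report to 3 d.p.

tax = 10.599 per unit

Social marginal cost = private MC + MEC = 20.656 + 2.725x.
Set SMC = demand: 20.656 + 2.725x = 81.544 - 3.592x → x* = 9.6388.
The Pigouvian tax equals MEC at x*: 8.681 + 0.199×9.6388 = 10.5991.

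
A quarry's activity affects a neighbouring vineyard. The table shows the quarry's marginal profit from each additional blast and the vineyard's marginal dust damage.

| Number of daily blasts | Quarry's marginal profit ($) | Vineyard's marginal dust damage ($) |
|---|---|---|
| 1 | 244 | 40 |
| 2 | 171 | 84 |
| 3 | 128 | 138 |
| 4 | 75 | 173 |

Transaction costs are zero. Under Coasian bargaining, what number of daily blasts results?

2

Bargaining reaches the level where marginal profit last exceeds marginal dust damage.
That holds through level 2 (171 ≥ 84) but not at 3 (128 < 138).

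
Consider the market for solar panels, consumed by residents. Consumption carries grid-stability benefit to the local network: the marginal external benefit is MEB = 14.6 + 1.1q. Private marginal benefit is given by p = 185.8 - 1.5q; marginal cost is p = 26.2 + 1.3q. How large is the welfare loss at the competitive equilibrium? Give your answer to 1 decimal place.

DWL = 1757.4

Market equilibrium (private): 26.2 + 1.3q = 185.8 - 1.5q → q_m = 57.0000.
Social marginal benefit = demand + MEB = 200.4 - 0.4q.
Set SMB = MC: 200.4 - 0.4q = 26.2 + 1.3q → q* = 102.4706.
Between q* and q_m the wedge SMB − MC runs linearly from 0 to MEB(q_m), so the loss is a triangle.
DWL = ½ × 45.4706 × 77.3000 = 1757.4387.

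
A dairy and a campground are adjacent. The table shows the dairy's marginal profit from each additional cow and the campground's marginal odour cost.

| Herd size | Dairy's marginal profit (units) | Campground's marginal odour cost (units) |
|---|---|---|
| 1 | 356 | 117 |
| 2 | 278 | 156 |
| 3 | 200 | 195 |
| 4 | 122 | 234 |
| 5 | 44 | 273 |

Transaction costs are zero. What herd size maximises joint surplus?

Bargaining reaches the level where marginal profit last exceeds marginal odour cost.
That holds through level 3 (200 ≥ 195) but not at 4 (122 < 234).

3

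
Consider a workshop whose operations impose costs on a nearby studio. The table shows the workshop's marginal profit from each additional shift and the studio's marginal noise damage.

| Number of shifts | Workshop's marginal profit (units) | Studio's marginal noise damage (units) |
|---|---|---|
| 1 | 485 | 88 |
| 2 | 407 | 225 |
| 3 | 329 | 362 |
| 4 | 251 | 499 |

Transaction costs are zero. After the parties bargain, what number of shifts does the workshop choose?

Bargaining reaches the level where marginal profit last exceeds marginal noise damage.
That holds through level 2 (407 ≥ 225) but not at 3 (329 < 362).

2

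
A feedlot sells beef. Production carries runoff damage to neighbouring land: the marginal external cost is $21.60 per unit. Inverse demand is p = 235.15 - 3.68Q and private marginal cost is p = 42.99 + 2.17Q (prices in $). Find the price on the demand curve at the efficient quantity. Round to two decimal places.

Social marginal cost = private MC + MEC = 64.59 + 2.17Q.
Set SMC = demand: 64.59 + 2.17Q = 235.15 - 3.68Q → Q* = 29.1556.
Consumer price on the demand curve at Q*: 235.15 − 3.68×29.1556 = 127.8574.

P = $127.86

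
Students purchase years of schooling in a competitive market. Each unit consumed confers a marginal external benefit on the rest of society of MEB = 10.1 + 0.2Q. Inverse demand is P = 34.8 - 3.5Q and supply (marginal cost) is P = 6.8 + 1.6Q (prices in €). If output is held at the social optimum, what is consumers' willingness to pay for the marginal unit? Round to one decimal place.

P = €7.6

Social marginal benefit = demand + MEB = 44.9 - 3.3Q.
Set SMB = MC: 44.9 - 3.3Q = 6.8 + 1.6Q → Q* = 7.7755.
Consumer price on the demand curve at Q*: 34.8 − 3.5×7.7755 = 7.5858.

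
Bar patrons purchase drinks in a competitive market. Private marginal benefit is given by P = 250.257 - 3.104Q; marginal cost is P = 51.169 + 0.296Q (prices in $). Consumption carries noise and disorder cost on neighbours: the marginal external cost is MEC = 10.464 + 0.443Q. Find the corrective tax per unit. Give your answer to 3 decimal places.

tax = $32.208 per unit

Social marginal benefit = demand − MEC = 239.793 - 3.547Q.
Set SMB = MC: 239.793 - 3.547Q = 51.169 + 0.296Q → Q* = 49.0825.
The Pigouvian tax equals MEC at Q*: 10.464 + 0.443×49.0825 = 32.2075.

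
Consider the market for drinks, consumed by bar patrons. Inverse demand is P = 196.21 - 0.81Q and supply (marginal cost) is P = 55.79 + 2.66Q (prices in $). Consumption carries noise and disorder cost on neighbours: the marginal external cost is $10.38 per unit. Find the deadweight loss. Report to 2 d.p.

Market equilibrium (private): 55.79 + 2.66Q = 196.21 - 0.81Q → Q_m = 40.4669.
Social marginal benefit = demand − MEC = 185.83 - 0.81Q.
Set SMB = MC: 185.83 - 0.81Q = 55.79 + 2.66Q → Q* = 37.4755.
Height of the DWL triangle at Q_m is MC(Q_m) − SMB(Q_m) = MEC(Q_m) = 10.3800.
DWL = ½ × 2.9914 × 10.3800 = 15.5254.

DWL = $15.53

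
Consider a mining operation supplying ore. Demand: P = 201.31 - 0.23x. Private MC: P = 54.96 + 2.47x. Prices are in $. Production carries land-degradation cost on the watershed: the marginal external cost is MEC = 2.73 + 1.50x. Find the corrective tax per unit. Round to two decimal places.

tax = $54.02 per unit

Social marginal cost = private MC + MEC = 57.69 + 3.97x.
Set SMC = demand: 57.69 + 3.97x = 201.31 - 0.23x → x* = 34.1952.
The Pigouvian tax equals MEC at x*: 2.73 + 1.50×34.1952 = 54.0228.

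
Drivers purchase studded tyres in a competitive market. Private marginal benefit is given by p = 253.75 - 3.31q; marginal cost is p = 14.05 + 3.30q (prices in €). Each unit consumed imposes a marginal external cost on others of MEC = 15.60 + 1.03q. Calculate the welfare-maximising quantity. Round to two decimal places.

Social marginal benefit = demand − MEC = 238.15 - 4.34q.
Set SMB = MC: 238.15 - 4.34q = 14.05 + 3.30q → q* = 29.3325.

q* = 29.33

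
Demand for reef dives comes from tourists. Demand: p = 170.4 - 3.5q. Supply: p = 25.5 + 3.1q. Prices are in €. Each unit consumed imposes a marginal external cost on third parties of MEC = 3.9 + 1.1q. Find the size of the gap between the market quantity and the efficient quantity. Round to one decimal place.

Market equilibrium (private): 25.5 + 3.1q = 170.4 - 3.5q → q_m = 21.9545.
Social marginal benefit = demand − MEC = 166.5 - 4.6q.
Set SMB = MC: 166.5 - 4.6q = 25.5 + 3.1q → q* = 18.3117.
Gap = |21.9545 − 18.3117| = 3.6428.

3.6 units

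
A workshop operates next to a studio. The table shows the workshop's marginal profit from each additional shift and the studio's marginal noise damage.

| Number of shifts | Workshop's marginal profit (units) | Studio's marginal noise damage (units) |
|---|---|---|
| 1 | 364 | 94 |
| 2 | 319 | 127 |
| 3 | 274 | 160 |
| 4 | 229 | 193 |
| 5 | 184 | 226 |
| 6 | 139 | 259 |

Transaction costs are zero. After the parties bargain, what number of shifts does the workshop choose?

Bargaining reaches the level where marginal profit last exceeds marginal noise damage.
That holds through level 4 (229 ≥ 193) but not at 5 (184 < 226).

4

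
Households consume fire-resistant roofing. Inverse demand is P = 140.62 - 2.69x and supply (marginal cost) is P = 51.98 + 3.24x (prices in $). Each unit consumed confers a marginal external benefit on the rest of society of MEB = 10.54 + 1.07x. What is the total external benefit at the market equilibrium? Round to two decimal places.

$277.09

Market equilibrium (private): 51.98 + 3.24x = 140.62 - 2.69x → x_m = 14.9477.
Total external benefit = ∫₀^{x_m} (10.54 + 1.07x) dx = 10.54×14.9477 + ½×1.07×14.9477² = 277.0858.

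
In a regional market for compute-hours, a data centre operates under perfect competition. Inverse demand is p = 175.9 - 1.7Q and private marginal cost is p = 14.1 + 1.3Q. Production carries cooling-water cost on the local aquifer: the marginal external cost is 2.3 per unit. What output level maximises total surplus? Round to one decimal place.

Q* = 53.2

Social marginal cost = private MC + MEC = 16.4 + 1.3Q.
Set SMC = demand: 16.4 + 1.3Q = 175.9 - 1.7Q → Q* = 53.1667.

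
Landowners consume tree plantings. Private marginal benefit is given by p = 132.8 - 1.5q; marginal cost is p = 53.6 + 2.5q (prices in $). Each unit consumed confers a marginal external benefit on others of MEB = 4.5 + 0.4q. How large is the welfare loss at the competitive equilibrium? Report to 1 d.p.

Market equilibrium (private): 53.6 + 2.5q = 132.8 - 1.5q → q_m = 19.8000.
Social marginal benefit = demand + MEB = 137.3 - 1.1q.
Set SMB = MC: 137.3 - 1.1q = 53.6 + 2.5q → q* = 23.2500.
The welfare-loss triangle has base |q_m − q*| and height MEB(q_m) (the vertical gap between SMB and MC is zero at q* and MEB at q_m).
DWL = ½ × 3.4500 × 12.4200 = 21.4245.

DWL = $21.4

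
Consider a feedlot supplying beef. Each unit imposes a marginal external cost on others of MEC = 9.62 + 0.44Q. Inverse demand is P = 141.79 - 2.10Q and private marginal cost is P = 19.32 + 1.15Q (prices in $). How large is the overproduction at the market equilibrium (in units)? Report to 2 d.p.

7.10 units

Market equilibrium (private): 19.32 + 1.15Q = 141.79 - 2.10Q → Q_m = 37.6831.
Social marginal cost = private MC + MEC = 28.94 + 1.59Q.
Set SMC = demand: 28.94 + 1.59Q = 141.79 - 2.10Q → Q* = 30.5827.
Gap = |37.6831 − 30.5827| = 7.1004.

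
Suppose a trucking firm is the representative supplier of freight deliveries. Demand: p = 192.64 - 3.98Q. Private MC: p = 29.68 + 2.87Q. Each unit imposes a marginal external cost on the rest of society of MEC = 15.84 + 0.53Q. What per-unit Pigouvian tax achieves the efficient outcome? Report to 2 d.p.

Social marginal cost = private MC + MEC = 45.52 + 3.40Q.
Set SMC = demand: 45.52 + 3.40Q = 192.64 - 3.98Q → Q* = 19.9350.
The Pigouvian tax equals MEC at Q*: 15.84 + 0.53×19.9350 = 26.4056.

tax = 26.41 per unit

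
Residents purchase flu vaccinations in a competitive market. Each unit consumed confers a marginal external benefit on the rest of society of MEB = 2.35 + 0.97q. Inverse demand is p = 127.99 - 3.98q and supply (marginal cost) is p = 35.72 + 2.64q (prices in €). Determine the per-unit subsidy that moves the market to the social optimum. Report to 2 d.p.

Social marginal benefit = demand + MEB = 130.34 - 3.01q.
Set SMB = MC: 130.34 - 3.01q = 35.72 + 2.64q → q* = 16.7469.
The Pigouvian subsidy equals MEB at q*: 2.35 + 0.97×16.7469 = 18.5945.

subsidy = €18.59 per unit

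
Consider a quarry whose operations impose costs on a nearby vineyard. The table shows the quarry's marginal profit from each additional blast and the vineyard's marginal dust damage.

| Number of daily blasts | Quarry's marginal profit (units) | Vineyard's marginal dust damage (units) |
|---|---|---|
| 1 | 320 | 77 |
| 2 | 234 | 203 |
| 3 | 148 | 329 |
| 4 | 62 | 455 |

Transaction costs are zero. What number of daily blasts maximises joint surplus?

Bargaining reaches the level where marginal profit last exceeds marginal dust damage.
That holds through level 2 (234 ≥ 203) but not at 3 (148 < 329).

2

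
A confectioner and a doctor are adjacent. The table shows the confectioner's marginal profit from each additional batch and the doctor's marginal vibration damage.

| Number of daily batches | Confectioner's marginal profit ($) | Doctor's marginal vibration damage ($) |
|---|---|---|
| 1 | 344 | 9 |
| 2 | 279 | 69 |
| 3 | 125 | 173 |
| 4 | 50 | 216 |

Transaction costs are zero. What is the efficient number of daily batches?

Bargaining reaches the level where marginal profit last exceeds marginal vibration damage.
That holds through level 2 (279 ≥ 69) but not at 3 (125 < 173).

2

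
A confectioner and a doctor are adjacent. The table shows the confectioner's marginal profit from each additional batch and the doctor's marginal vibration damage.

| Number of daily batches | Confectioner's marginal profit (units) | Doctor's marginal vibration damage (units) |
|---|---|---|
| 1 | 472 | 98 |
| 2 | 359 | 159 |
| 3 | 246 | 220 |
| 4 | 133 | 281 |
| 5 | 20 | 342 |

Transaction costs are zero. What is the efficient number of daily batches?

Bargaining reaches the level where marginal profit last exceeds marginal vibration damage.
That holds through level 3 (246 ≥ 220) but not at 4 (133 < 281).

3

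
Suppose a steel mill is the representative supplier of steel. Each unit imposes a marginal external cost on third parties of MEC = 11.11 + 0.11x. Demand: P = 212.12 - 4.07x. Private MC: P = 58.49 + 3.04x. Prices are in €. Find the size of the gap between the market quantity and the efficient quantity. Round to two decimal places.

1.87 units

Market equilibrium (private): 58.49 + 3.04x = 212.12 - 4.07x → x_m = 21.6076.
Social marginal cost = private MC + MEC = 69.60 + 3.15x.
Set SMC = demand: 69.60 + 3.15x = 212.12 - 4.07x → x* = 19.7396.
Gap = |21.6076 − 19.7396| = 1.8680.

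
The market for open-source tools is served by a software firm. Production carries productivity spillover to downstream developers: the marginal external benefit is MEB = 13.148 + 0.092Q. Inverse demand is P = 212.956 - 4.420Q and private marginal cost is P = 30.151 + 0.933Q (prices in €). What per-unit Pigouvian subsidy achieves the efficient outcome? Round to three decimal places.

Social marginal cost = private MC − MEB = 17.003 + 0.841Q.
Set SMC = demand: 17.003 + 0.841Q = 212.956 - 4.420Q → Q* = 37.2463.
The Pigouvian subsidy equals MEB at Q*: 13.148 + 0.092×37.2463 = 16.5747.

subsidy = €16.575 per unit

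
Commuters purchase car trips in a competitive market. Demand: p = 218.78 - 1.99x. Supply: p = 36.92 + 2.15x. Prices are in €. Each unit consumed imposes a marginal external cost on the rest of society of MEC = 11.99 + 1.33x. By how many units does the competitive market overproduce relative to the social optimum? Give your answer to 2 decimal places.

12.87 units

Market equilibrium (private): 36.92 + 2.15x = 218.78 - 1.99x → x_m = 43.9275.
Social marginal benefit = demand − MEC = 206.79 - 3.32x.
Set SMB = MC: 206.79 - 3.32x = 36.92 + 2.15x → x* = 31.0548.
Gap = |43.9275 − 31.0548| = 12.8727.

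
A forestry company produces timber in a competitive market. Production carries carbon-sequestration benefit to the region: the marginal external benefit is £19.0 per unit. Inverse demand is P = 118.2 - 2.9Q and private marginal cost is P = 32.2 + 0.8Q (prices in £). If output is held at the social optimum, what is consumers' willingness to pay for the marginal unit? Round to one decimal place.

P = £35.9

Social marginal cost = private MC − MEB = 13.2 + 0.8Q.
Set SMC = demand: 13.2 + 0.8Q = 118.2 - 2.9Q → Q* = 28.3784.
Consumer price on the demand curve at Q*: 118.2 − 2.9×28.3784 = 35.9026.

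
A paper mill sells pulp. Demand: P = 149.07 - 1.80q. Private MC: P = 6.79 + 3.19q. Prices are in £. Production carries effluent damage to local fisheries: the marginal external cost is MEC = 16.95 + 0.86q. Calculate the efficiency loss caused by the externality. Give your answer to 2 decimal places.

Market equilibrium (private): 6.79 + 3.19q = 149.07 - 1.80q → q_m = 28.5130.
Social marginal cost = private MC + MEC = 23.74 + 4.05q.
Set SMC = demand: 23.74 + 4.05q = 149.07 - 1.80q → q* = 21.4239.
Height of the DWL triangle at q_m is SMC(q_m) − demand(q_m) = MEC(q_m) = 41.4712.
DWL = ½ × 7.0891 × 41.4712 = 146.9967.

DWL = £147.00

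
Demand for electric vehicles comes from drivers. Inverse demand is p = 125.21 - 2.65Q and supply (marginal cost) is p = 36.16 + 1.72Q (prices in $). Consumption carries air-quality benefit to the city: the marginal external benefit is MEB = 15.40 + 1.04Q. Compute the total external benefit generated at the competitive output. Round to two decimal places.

$529.74

Market equilibrium (private): 36.16 + 1.72Q = 125.21 - 2.65Q → Q_m = 20.3776.
Total external benefit = ∫₀^{Q_m} (15.40 + 1.04Q) dQ = 15.40×20.3776 + ½×1.04×20.3776² = 529.7433.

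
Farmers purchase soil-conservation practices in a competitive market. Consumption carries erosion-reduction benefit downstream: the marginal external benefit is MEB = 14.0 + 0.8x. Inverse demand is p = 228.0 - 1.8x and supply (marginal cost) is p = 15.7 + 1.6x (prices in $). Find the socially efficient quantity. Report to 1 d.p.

x* = 87.0

Social marginal benefit = demand + MEB = 242.0 - x.
Set SMB = MC: 242.0 - x = 15.7 + 1.6x → x* = 87.0385.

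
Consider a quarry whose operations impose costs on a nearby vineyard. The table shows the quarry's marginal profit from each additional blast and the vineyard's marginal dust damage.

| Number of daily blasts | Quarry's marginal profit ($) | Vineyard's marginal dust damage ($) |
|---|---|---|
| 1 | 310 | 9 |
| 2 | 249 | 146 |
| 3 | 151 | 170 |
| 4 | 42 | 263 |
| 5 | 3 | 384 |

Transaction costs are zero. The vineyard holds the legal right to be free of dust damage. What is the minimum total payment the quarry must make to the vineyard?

Efficient level: marginal profit ≥ marginal dust damage through level 2, so k* = 2.
With the vineyard holding the right, the quarry must at least compensate total damage at k*: 9 + 146 = 155.

$155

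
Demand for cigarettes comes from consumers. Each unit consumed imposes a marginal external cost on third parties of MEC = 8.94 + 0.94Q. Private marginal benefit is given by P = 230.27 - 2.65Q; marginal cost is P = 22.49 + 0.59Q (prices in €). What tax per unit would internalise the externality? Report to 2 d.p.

tax = €53.66 per unit

Social marginal benefit = demand − MEC = 221.33 - 3.59Q.
Set SMB = MC: 221.33 - 3.59Q = 22.49 + 0.59Q → Q* = 47.5694.
The Pigouvian tax equals MEC at Q*: 8.94 + 0.94×47.5694 = 53.6552.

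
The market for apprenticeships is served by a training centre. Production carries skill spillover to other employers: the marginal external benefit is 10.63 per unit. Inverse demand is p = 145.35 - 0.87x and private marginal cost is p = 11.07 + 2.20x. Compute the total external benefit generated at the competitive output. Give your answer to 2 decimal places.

464.95

Market equilibrium (private): 11.07 + 2.20x = 145.35 - 0.87x → x_m = 43.7394.
Total external benefit = MEB × x_m = 10.63 × 43.7394 = 464.9498.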